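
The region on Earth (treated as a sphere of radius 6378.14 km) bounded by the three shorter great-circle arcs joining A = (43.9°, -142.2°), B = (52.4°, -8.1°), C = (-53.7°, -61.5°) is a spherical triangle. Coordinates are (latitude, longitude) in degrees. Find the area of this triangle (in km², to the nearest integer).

95541648 km²

Side lengths (central angles): a = 2.0077, b = 2.0828, c = 1.3249 rad; semiperimeter s = 2.7077.
By l'Huilier's theorem, tan(E/4) = √[tan(s/2) tan((s−a)/2) tan((s−b)/2) tan((s−c)/2)], giving spherical excess E = 2.3486 rad.
Area = E·R² = 2.3486 × (6378.14)² ≈ 95541648 km².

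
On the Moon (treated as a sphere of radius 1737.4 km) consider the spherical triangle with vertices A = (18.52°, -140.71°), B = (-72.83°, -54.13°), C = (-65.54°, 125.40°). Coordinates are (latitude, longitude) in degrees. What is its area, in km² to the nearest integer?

3029962 km²

Side lengths (central angles): a = 0.7266, b = 1.8921, c = 1.8617 rad; semiperimeter s = 2.2401.
By l'Huilier's theorem, tan(E/4) = √[tan(s/2) tan((s−a)/2) tan((s−b)/2) tan((s−c)/2)], giving spherical excess E = 1.0038 rad.
Area = E·R² = 1.0038 × (1737.4)² ≈ 3029962 km².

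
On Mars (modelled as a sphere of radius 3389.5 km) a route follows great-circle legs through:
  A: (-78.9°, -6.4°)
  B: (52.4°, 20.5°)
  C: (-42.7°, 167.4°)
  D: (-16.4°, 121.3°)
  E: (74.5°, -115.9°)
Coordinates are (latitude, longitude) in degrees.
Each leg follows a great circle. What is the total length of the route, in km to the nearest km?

26597 km

Leg A→B: central angle 2.3087 rad, distance 7825.2 km.
Leg B→C: central angle 2.7212 rad, distance 9223.6 km.
Leg C→D: central angle 0.8226 rad, distance 2788.1 km.
Leg D→E: central angle 1.9943 rad, distance 6759.6 km.
Total: 7825.2 + 9223.6 + 2788.1 + 6759.6 ≈ 26597 km.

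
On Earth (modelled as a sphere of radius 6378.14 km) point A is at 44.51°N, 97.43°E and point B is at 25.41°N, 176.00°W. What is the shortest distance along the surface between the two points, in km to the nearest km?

Let φ₁ = 0.7768 rad, φ₂ = 0.4435 rad, and Δλ = 1.5109 rad.
Haversine: a = sin²(Δφ/2) + cos φ₁ cos φ₂ sin²(Δλ/2) = 0.0275 + (0.7131)(0.9033)(0.4701) = 0.33033.
Central angle c = 2·arcsin(√a) = 1.22457 rad.
Distance = R·c = 6378.14 × 1.2246 ≈ 7811 km.

7811 km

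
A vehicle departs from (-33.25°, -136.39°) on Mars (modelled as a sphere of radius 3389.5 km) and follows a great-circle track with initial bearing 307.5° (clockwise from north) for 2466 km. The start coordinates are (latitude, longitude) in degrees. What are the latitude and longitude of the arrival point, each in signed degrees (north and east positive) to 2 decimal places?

Angular distance δ = d/R = 2466/3389.5 = 0.72754 rad; initial bearing θ = 5.3669 rad.
sin φ₂ = sin φ₁ cos δ + cos φ₁ sin δ cos θ = (-0.5483)(0.7468) + (0.8363)(0.6650)(0.6088) = -0.0709, so φ₂ = -4.07°.
Δλ = atan2(sin θ sin δ cos φ₁, cos δ − sin φ₁ sin φ₂) = atan2(-0.4412, 0.7079) = -31.934°.
λ₂ = -136.390° − 31.934° = -168.32°.

-4.07°, -168.32°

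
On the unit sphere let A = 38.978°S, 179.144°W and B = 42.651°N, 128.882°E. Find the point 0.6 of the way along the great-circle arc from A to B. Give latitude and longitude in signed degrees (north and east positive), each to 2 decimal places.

Central angle δ = 1.6448 rad. Interpolating on the sphere with fraction f = 0.6:
P = [sin((1−f)δ)·A + sin(fδ)·B] / sin δ = 0.6132·A + 0.8366·B in Cartesian coordinates,
giving P = (-0.8629, 0.4719, 0.1811), i.e. latitude 10.44°, longitude 151.33°.

10.44°, 151.33°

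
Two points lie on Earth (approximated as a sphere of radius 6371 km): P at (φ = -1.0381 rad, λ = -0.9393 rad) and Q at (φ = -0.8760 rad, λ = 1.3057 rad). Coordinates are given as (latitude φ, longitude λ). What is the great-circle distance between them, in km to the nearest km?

6971 km

With latitudes φ₁ = -59.479°, φ₂ = -50.191° and longitude difference Δλ = 128.629°:
cos c = sin φ₁ sin φ₂ + cos φ₁ cos φ₂ cos Δλ = (-0.8614)(-0.7682) + (0.5079)(0.6402)(-0.6243) = 0.45876,
so c = arccos(0.45876) = 1.09419 rad.
Distance = R·c = 6371 × 1.0942 ≈ 6971 km.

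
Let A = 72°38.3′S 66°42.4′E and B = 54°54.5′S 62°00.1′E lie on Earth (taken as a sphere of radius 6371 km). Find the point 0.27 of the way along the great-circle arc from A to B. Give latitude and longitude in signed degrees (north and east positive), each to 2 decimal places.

Central angle δ = 0.3113 rad. Interpolating on the sphere with fraction f = 0.27:
P = [sin((1−f)δ)·A + sin(fδ)·B] / sin δ = 0.7356·A + 0.2741·B in Cartesian coordinates,
giving P = (0.1608, 0.3407, -0.9263), i.e. latitude -67.87°, longitude 64.74°.

-67.87°, 64.74°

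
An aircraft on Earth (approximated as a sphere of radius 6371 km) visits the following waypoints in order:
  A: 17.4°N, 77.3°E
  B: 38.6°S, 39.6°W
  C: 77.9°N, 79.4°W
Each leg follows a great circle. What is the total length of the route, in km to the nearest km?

26749 km

Leg A→B: central angle 2.1223 rad, distance 13521.2 km.
Leg B→C: central angle 2.0762 rad, distance 13227.4 km.
Total: 13521.2 + 13227.4 ≈ 26749 km.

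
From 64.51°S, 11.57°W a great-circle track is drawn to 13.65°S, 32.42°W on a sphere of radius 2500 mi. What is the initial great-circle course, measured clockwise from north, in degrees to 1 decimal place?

334.3°

With φ₁ = -1.1259, φ₂ = -0.2382, Δλ = -0.3639 rad, the forward-azimuth formula gives
θ = atan2( sin Δλ cos φ₂ , cos φ₁ sin φ₂ − sin φ₁ cos φ₂ cos Δλ ) = atan2(-0.3459, 0.7182) = -25.72°.
Adding 360° brings this into [0°, 360°): 334.3°.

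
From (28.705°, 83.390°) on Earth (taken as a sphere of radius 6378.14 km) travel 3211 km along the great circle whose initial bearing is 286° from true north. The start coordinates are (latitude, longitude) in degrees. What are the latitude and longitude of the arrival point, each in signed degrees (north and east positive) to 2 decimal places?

Angular distance δ = d/R = 3211/6378.14 = 0.50344 rad; initial bearing θ = 4.9916 rad.
sin φ₂ = sin φ₁ cos δ + cos φ₁ sin δ cos θ = (0.4803)(0.8759) + (0.8771)(0.4824)(0.2756) = 0.5373, so φ₂ = 32.50°.
Δλ = atan2(sin θ sin δ cos φ₁, cos δ − sin φ₁ sin φ₂) = atan2(-0.4068, 0.6178) = -33.359°.
λ₂ = 83.390° − 33.359° = 50.03°.

32.50°, 50.03°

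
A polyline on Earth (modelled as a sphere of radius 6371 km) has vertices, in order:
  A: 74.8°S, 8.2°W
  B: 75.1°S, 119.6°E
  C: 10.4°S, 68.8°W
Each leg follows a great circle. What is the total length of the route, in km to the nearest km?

13489 km

Leg A→B: central angle 0.4707 rad, distance 2998.9 km.
Leg B→C: central angle 1.6466 rad, distance 10490.6 km.
Total: 2998.9 + 10490.6 ≈ 13489 km.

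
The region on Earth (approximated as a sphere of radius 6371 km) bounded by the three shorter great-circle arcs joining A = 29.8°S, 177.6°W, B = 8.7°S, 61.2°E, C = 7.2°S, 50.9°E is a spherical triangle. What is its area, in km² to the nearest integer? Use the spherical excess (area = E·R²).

5973812 km²

Side lengths (central angles): a = 0.1799, b = 2.1039, c = 1.9489 rad; semiperimeter s = 2.1164.
By l'Huilier's theorem, tan(E/4) = √[tan(s/2) tan((s−a)/2) tan((s−b)/2) tan((s−c)/2)], giving spherical excess E = 0.1472 rad.
Area = E·R² = 0.1472 × (6371)² ≈ 5973812 km².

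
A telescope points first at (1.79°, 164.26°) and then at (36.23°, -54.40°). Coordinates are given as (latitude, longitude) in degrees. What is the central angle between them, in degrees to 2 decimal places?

With latitudes φ₁ = 1.790°, φ₂ = 36.230° and longitude difference Δλ = 141.340°:
cos c = sin φ₁ sin φ₂ + cos φ₁ cos φ₂ cos Δλ = (0.0312)(0.5910) + (0.9995)(0.8067)(-0.7809) = -0.61112,
so c = arccos(-0.61112) = 2.22827 rad.
So the angular separation is 127.67°.

127.67°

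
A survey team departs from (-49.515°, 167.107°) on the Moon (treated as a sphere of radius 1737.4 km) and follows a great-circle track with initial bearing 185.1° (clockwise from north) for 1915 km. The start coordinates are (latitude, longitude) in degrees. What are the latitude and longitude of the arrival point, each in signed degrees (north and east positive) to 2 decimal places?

Angular distance δ = d/R = 1915/1737.4 = 1.10222 rad; initial bearing θ = 3.2306 rad.
sin φ₂ = sin φ₁ cos δ + cos φ₁ sin δ cos θ = (-0.7606)(0.4516) + (0.6492)(0.8922)(-0.9960) = -0.9205, so φ₂ = -66.99°.
Δλ = atan2(sin θ sin δ cos φ₁, cos δ − sin φ₁ sin φ₂) = atan2(-0.0515, -0.2485) = -168.291°.
λ₂ = 167.107° − 168.291° = -1.18°.

-66.99°, -1.18°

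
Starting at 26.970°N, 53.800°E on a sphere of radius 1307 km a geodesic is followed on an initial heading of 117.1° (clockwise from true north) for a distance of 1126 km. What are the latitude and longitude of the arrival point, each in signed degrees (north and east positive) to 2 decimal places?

-0.73°, 96.30°

Angular distance δ = d/R = 1126/1307 = 0.86151 rad; initial bearing θ = 2.0438 rad.
sin φ₂ = sin φ₁ cos δ + cos φ₁ sin δ cos θ = (0.4535)(0.6513) + (0.8912)(0.7588)(-0.4555) = -0.0127, so φ₂ = -0.73°.
Δλ = atan2(sin θ sin δ cos φ₁, cos δ − sin φ₁ sin φ₂) = atan2(0.6021, 0.6571) = 42.499°.
λ₂ = 53.800° + 42.499° = 96.30°.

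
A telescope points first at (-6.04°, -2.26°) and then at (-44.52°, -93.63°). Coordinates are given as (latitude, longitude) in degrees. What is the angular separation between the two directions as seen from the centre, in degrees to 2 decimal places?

86.74°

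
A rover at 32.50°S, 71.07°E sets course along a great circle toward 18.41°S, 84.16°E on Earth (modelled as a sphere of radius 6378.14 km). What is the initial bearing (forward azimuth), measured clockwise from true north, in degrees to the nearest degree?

43°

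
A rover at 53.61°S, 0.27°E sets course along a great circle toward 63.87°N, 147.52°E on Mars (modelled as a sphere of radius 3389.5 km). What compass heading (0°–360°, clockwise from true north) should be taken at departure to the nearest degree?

45°

With φ₁ = -0.9357, φ₂ = 1.1147, Δλ = 2.5700 rad, the forward-azimuth formula gives
θ = atan2( sin Δλ cos φ₂ , cos φ₁ sin φ₂ − sin φ₁ cos φ₂ cos Δλ ) = atan2(0.2383, 0.2345) = 45.46°.
So the initial bearing is 45°.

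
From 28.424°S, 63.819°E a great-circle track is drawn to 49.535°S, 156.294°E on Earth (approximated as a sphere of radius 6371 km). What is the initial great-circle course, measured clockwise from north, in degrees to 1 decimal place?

Δλ = 92.475° = 1.6140 rad.
y = sin Δλ · cos φ₂ = (0.9991)(0.6490) = 0.6484
x = cos φ₁ sin φ₂ − sin φ₁ cos φ₂ cos Δλ = (0.8794)(-0.7608) − (-0.4760)(0.6490)(-0.0432) = -0.6824
θ = atan2(y, x) = 136.47°, so the bearing is 136.5°.

136.5°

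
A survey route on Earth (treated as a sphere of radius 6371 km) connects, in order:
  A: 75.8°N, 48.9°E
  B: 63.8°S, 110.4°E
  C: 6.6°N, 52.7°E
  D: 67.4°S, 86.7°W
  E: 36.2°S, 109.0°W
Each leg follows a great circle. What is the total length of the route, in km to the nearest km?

Leg A→B: central angle 2.5290 rad, distance 16112.3 km.
Leg B→C: central angle 1.4392 rad, distance 9169.1 km.
Leg C→D: central angle 1.9779 rad, distance 12601.3 km.
Leg D→E: central angle 0.5878 rad, distance 3744.8 km.
Total: 16112.3 + 9169.1 + 12601.3 + 3744.8 ≈ 41627 km.

41627 km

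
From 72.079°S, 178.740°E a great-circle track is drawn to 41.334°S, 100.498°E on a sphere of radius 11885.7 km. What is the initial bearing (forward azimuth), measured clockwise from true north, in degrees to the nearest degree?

266°

Δλ = -78.242° = -1.3656 rad.
y = sin Δλ · cos φ₂ = (-0.9790)(0.7509) = -0.7351
x = cos φ₁ sin φ₂ − sin φ₁ cos φ₂ cos Δλ = (0.3077)(-0.6604) − (-0.9515)(0.7509)(0.2038) = -0.0576
θ = atan2(y, x) = -94.48°; adding 360° gives 266°.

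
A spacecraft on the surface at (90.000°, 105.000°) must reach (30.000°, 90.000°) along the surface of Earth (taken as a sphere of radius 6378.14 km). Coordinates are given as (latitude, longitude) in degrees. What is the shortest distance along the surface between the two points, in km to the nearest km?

Let φ₁ = 1.5708 rad, φ₂ = 0.5236 rad, and Δλ = -0.2618 rad.
Haversine: a = sin²(Δφ/2) + cos φ₁ cos φ₂ sin²(Δλ/2) = 0.2500 + (0.0000)(0.8660)(0.0170) = 0.25000.
Central angle c = 2·arcsin(√a) = 1.04720 rad.
Distance = R·c = 6378.14 × 1.0472 ≈ 6679 km.

6679 km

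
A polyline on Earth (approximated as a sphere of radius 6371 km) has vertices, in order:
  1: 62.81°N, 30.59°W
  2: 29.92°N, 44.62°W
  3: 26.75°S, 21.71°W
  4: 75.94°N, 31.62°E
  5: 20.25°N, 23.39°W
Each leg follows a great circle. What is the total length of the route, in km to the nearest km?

Leg 1→2: central angle 0.5954 rad, distance 3793.6 km.
Leg 2→3: central angle 1.0605 rad, distance 6756.6 km.
Leg 3→4: central angle 1.8829 rad, distance 11995.9 km.
Leg 4→5: central angle 1.0855 rad, distance 6915.9 km.
Total: 3793.6 + 6756.6 + 11995.9 + 6915.9 ≈ 29462 km.

29462 km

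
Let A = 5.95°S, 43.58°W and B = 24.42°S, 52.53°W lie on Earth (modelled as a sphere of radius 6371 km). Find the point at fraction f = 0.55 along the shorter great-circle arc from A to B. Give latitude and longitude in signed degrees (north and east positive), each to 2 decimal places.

Central angle δ = 0.3555 rad. Interpolating on the sphere with fraction f = 0.55:
P = [sin((1−f)δ)·A + sin(fδ)·B] / sin δ = 0.4577·A + 0.5582·B in Cartesian coordinates,
giving P = (0.6389, -0.7172, -0.2782), i.e. latitude -16.15°, longitude -48.30°.

-16.15°, -48.30°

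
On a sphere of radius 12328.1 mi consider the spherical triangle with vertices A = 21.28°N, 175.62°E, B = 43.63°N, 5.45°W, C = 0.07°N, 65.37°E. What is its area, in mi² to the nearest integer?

Side lengths (central angles): a = 1.3298, b = 1.8987, c = 2.0086 rad; semiperimeter s = 2.6186.
By l'Huilier's theorem, tan(E/4) = √[tan(s/2) tan((s−a)/2) tan((s−b)/2) tan((s−c)/2)], giving spherical excess E = 2.0924 rad.
Area = E·R² = 2.0924 × (12328.1)² ≈ 318009599 mi².

318009599 mi²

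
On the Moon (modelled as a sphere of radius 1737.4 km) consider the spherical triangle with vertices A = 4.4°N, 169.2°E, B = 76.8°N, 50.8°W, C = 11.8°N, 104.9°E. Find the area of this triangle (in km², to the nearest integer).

3560668 km²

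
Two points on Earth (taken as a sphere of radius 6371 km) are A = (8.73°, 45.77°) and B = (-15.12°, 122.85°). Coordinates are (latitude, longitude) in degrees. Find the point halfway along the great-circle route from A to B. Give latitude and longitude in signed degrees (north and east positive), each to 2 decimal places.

Central angle δ = 1.3962 rad. Interpolating on the sphere with fraction f = 0.5:
P = [sin((1−f)δ)·A + sin(fδ)·B] / sin δ = 0.6527·A + 0.6527·B in Cartesian coordinates,
giving P = (0.1082, 0.9916, -0.0712), i.e. latitude -4.08°, longitude 83.77°.

-4.08°, 83.77°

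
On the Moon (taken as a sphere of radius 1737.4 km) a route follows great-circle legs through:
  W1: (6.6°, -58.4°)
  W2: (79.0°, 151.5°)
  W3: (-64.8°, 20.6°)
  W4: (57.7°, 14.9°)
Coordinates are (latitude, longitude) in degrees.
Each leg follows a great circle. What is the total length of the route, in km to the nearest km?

Leg W1→W2: central angle 1.6223 rad, distance 2818.6 km.
Leg W2→W3: central angle 2.7975 rad, distance 4860.4 km.
Leg W3→W4: central angle 2.1394 rad, distance 3716.9 km.
Total: 2818.6 + 4860.4 + 3716.9 ≈ 11396 km.

11396 km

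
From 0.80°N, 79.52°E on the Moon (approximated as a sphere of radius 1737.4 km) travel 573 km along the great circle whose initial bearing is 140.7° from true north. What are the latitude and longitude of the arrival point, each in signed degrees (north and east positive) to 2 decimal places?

-13.73°, 91.71°

Angular distance δ = d/R = 573/1737.4 = 0.32980 rad; initial bearing θ = 2.4557 rad.
sin φ₂ = sin φ₁ cos δ + cos φ₁ sin δ cos θ = (0.0140)(0.9461) + (0.9999)(0.3239)(-0.7738) = -0.2374, so φ₂ = -13.73°.
Δλ = atan2(sin θ sin δ cos φ₁, cos δ − sin φ₁ sin φ₂) = atan2(0.2051, 0.9494) = 12.190°.
λ₂ = 79.520° + 12.190° = 91.71°.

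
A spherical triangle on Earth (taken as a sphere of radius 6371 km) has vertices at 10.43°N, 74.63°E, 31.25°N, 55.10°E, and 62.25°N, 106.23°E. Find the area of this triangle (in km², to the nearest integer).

Side lengths (central angles): a = 0.7828, b = 0.9881, c = 0.4814 rad; semiperimeter s = 1.1262.
By l'Huilier's theorem, tan(E/4) = √[tan(s/2) tan((s−a)/2) tan((s−b)/2) tan((s−c)/2)], giving spherical excess E = 0.2010 rad.
Area = E·R² = 0.2010 × (6371)² ≈ 8156725 km².

8156725 km²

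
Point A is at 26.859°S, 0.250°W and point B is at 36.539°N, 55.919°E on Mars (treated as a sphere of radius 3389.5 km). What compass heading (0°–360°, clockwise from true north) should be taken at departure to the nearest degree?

42°

With φ₁ = -0.4688, φ₂ = 0.6377, Δλ = 0.9803 rad, the forward-azimuth formula gives
θ = atan2( sin Δλ cos φ₂ , cos φ₁ sin φ₂ − sin φ₁ cos φ₂ cos Δλ ) = atan2(0.6674, 0.7332) = 42.31°.
So the initial bearing is 42°.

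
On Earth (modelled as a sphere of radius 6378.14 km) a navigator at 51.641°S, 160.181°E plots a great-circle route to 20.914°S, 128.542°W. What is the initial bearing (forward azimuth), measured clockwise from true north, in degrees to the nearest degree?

89°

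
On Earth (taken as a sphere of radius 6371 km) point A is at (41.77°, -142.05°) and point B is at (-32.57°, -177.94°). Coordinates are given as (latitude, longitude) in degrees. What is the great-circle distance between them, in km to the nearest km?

9044 km

With latitudes φ₁ = 41.770°, φ₂ = -32.570° and longitude difference Δλ = -35.890°:
Haversine: a = sin²(Δφ/2) + cos φ₁ cos φ₂ sin²(Δλ/2) = 0.3650 + (0.7458)(0.8427)(0.0949) = 0.42470.
Central angle c = 2·arcsin(√a) = 1.41962 rad.
Distance = R·c = 6371 × 1.4196 ≈ 9044 km.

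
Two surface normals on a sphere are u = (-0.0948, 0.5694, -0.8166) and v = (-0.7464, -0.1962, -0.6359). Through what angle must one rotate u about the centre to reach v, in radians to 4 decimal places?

1.0721 rad

u·v = 0.4783; |u| = 1.0000, |v| = 1.0000.
cos θ = (u·v)/(|u||v|) = 0.4783, so θ = 1.0721 rad.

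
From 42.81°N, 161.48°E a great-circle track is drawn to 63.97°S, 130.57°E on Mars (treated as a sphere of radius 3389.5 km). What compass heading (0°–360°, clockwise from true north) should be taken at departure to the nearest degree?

With φ₁ = 0.7472, φ₂ = -1.1165, Δλ = -0.5395 rad, the forward-azimuth formula gives
θ = atan2( sin Δλ cos φ₂ , cos φ₁ sin φ₂ − sin φ₁ cos φ₂ cos Δλ ) = atan2(-0.2254, -0.9151) = -166.16°.
Adding 360° brings this into [0°, 360°): 194°.

194°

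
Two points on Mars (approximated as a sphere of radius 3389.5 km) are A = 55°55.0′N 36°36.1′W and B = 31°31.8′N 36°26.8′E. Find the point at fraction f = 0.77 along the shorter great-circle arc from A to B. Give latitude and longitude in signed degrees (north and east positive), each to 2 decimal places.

40.67°, 25.55°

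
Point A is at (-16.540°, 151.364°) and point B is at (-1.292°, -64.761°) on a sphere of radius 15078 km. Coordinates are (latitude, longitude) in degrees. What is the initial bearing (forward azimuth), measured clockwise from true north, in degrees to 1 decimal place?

113.1°

With φ₁ = -0.2887, φ₂ = -0.0225, Δλ = 2.5111 rad, the forward-azimuth formula gives
θ = atan2( sin Δλ cos φ₂ , cos φ₁ sin φ₂ − sin φ₁ cos φ₂ cos Δλ ) = atan2(0.5894, -0.2515) = 113.11°.
So the initial bearing is 113.1°.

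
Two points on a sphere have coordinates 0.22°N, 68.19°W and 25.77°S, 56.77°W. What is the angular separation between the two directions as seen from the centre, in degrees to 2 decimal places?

28.23°

In radians: φ₁ = 0.0038, φ₂ = -0.4498, Δλ = 11.420° = 0.1993 rad.
Haversine: a = sin²(Δφ/2) + cos φ₁ cos φ₂ sin²(Δλ/2) = 0.0506 + (1.0000)(0.9005)(0.0099) = 0.05948.
Central angle c = 2·arcsin(√a) = 0.49274 rad.
So the angular separation is 28.23°.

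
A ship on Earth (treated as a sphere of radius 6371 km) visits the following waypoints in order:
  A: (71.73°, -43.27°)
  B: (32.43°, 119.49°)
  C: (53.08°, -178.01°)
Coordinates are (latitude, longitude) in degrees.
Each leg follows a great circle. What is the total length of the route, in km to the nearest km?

Leg A→B: central angle 1.3114 rad, distance 8354.8 km.
Leg B→C: central angle 0.8462 rad, distance 5391.0 km.
Total: 8354.8 + 5391.0 ≈ 13746 km.

13746 km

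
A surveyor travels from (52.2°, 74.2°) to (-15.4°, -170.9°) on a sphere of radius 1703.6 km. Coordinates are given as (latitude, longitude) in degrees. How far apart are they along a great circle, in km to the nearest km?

3488 km

In radians: φ₁ = 0.9111, φ₂ = -0.2688, Δλ = 114.900° = 2.0054 rad.
cos c = sin φ₁ sin φ₂ + cos φ₁ cos φ₂ cos Δλ = (0.7902)(-0.2656) + (0.6129)(0.9641)(-0.4210) = -0.45862,
so c = arccos(-0.45862) = 2.04724 rad.
Distance = R·c = 1703.6 × 2.0472 ≈ 3488 km.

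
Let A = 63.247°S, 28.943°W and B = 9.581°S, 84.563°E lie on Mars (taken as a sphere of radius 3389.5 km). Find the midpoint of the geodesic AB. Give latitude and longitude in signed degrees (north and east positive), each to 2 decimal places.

The central angle between A and B is δ = 1.5992 rad.
With f = 0.5, the slerp weights are sin((1−f)δ)/sin δ = 0.7174 and sin(fδ)/sin δ = 0.7174.
Weighted sum of the unit vectors: (0.7174)·(0.3939,-0.2178,-0.8930) + (0.7174)·(0.0934,0.9816,-0.1664) = (0.3496, 0.5479, -0.7600).
Converting back: φ = atan2(z, √(x²+y²)) = -49.46°, λ = atan2(y, x) = 57.46°.

-49.46°, 57.46°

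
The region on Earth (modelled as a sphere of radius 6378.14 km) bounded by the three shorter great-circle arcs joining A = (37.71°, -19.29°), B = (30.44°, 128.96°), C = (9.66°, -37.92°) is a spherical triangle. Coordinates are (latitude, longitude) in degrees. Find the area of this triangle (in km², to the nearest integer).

6703526 km²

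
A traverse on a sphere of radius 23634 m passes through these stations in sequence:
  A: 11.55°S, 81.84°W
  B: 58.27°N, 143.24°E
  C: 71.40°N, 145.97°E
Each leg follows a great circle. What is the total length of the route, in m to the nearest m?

55877 m

Leg A→B: central angle 2.1343 rad, distance 50441.6 m.
Leg B→C: central angle 0.2300 rad, distance 5435.8 m.
Total: 50441.6 + 5435.8 ≈ 55877 m.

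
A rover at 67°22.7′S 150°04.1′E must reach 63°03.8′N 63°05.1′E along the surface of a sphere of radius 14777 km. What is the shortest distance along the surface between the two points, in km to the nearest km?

37258 km

In radians: φ₁ = -1.1760, φ₂ = 1.1007, Δλ = -86.983° = -1.5181 rad.
cos c = sin φ₁ sin φ₂ + cos φ₁ cos φ₂ cos Δλ = (-0.9231)(0.8915) + (0.3846)(0.4530)(0.0526) = -0.81375,
so c = arccos(-0.81375) = 2.52137 rad.
Distance = R·c = 14777 × 2.5214 ≈ 37258 km.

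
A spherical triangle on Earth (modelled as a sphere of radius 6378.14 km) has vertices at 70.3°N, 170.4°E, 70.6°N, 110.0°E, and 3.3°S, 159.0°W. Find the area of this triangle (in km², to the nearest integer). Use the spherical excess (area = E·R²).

Side lengths (central angles): a = 1.6309, b = 1.3331, c = 0.3383 rad; semiperimeter s = 1.6511.
By l'Huilier's theorem, tan(E/4) = √[tan(s/2) tan((s−a)/2) tan((s−b)/2) tan((s−c)/2)], giving spherical excess E = 0.1472 rad.
Area = E·R² = 0.1472 × (6378.14)² ≈ 5986441 km².

5986441 km²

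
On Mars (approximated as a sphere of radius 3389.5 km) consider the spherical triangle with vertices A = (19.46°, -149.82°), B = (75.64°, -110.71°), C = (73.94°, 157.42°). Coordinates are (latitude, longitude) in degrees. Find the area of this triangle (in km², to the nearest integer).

Side lengths (central angles): a = 0.3799, b = 1.0724, c = 1.0424 rad; semiperimeter s = 1.2473.
By l'Huilier's theorem, tan(E/4) = √[tan(s/2) tan((s−a)/2) tan((s−b)/2) tan((s−c)/2)], giving spherical excess E = 0.2190 rad.
Area = E·R² = 0.2190 × (3389.5)² ≈ 2516463 km².

2516463 km²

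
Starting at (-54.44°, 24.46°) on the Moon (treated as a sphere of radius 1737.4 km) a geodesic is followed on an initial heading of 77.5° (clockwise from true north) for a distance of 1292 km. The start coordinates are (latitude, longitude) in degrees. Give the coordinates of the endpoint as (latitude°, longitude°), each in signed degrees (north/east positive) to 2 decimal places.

Angular distance δ = d/R = 1292/1737.4 = 0.74364 rad; initial bearing θ = 1.3526 rad.
sin φ₂ = sin φ₁ cos δ + cos φ₁ sin δ cos θ = (-0.8135)(0.7360) + (0.5816)(0.6770)(0.2164) = -0.5135, so φ₂ = -30.90°.
Δλ = atan2(sin θ sin δ cos φ₁, cos δ − sin φ₁ sin φ₂) = atan2(0.3844, 0.3182) = 50.376°.
λ₂ = 24.460° + 50.376° = 74.84°.

-30.90°, 74.84°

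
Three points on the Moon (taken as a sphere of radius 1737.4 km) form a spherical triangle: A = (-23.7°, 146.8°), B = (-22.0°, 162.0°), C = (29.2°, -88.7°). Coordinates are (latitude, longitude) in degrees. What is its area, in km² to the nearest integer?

334667 km²

Side lengths (central angles): a = 2.0379, b = 2.2768, c = 0.2461 rad; semiperimeter s = 2.2804.
By l'Huilier's theorem, tan(E/4) = √[tan(s/2) tan((s−a)/2) tan((s−b)/2) tan((s−c)/2)], giving spherical excess E = 0.1109 rad.
Area = E·R² = 0.1109 × (1737.4)² ≈ 334667 km².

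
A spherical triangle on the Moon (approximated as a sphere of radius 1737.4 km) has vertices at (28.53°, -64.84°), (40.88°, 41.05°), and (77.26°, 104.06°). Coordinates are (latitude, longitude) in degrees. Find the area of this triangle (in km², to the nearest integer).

Side lengths (central angles): a = 0.7756, b = 1.2914, c = 1.4397 rad; semiperimeter s = 1.7533.
By l'Huilier's theorem, tan(E/4) = √[tan(s/2) tan((s−a)/2) tan((s−b)/2) tan((s−c)/2)], giving spherical excess E = 0.6118 rad.
Area = E·R² = 0.6118 × (1737.4)² ≈ 1846832 km².

1846832 km²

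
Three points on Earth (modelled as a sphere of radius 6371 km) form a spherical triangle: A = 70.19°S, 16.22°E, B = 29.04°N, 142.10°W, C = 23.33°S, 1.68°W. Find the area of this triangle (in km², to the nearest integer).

102292339 km²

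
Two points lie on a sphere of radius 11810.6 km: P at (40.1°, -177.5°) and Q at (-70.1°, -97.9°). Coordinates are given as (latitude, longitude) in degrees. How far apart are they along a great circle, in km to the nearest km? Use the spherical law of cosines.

25553 km

With latitudes φ₁ = 40.100°, φ₂ = -70.100° and longitude difference Δλ = 79.600°:
cos c = sin φ₁ sin φ₂ + cos φ₁ cos φ₂ cos Δλ = (0.6441)(-0.9403) + (0.7649)(0.3404)(0.1805) = -0.55866,
so c = arccos(-0.55866) = 2.16357 rad.
Distance = R·c = 11810.6 × 2.1636 ≈ 25553 km.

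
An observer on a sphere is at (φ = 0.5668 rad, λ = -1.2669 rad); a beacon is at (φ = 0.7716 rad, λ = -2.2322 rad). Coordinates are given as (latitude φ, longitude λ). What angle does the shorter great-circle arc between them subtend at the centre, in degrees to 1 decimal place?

44.1°

With latitudes φ₁ = 32.475°, φ₂ = 44.209° and longitude difference Δλ = -55.308°:
cos c = sin φ₁ sin φ₂ + cos φ₁ cos φ₂ cos Δλ = (0.5369)(0.6973) + (0.8436)(0.7168)(0.5692) = 0.71858,
so c = arccos(0.71858) = 0.76904 rad.
So the angular separation is 44.1°.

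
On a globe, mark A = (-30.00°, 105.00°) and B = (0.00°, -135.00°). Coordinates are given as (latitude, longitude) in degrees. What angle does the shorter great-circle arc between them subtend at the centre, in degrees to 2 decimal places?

In radians: φ₁ = -0.5236, φ₂ = 0.0000, Δλ = 120.000° = 2.0944 rad.
cos c = sin φ₁ sin φ₂ + cos φ₁ cos φ₂ cos Δλ = (-0.5000)(0.0000) + (0.8660)(1.0000)(-0.5000) = -0.43301,
so c = arccos(-0.43301) = 2.01863 rad.
So the angular separation is 115.66°.

115.66°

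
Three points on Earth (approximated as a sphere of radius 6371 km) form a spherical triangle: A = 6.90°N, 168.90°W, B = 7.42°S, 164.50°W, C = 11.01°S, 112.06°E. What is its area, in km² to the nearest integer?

Side lengths (central angles): a = 1.4345, b = 1.4077, c = 0.2614 rad; semiperimeter s = 1.5518.
By l'Huilier's theorem, tan(E/4) = √[tan(s/2) tan((s−a)/2) tan((s−b)/2) tan((s−c)/2)], giving spherical excess E = 0.2236 rad.
Area = E·R² = 0.2236 × (6371)² ≈ 9073987 km².

9073987 km²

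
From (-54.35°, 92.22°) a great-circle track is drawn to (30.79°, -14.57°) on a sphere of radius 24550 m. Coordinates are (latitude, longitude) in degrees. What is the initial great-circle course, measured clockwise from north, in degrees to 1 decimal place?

Δλ = -106.790° = -1.8638 rad.
y = sin Δλ · cos φ₂ = (-0.9574)(0.8590) = -0.8224
x = cos φ₁ sin φ₂ − sin φ₁ cos φ₂ cos Δλ = (0.5828)(0.5119) − (-0.8126)(0.8590)(-0.2889) = 0.0967
θ = atan2(y, x) = -83.29°; adding 360° gives 276.7°.

276.7°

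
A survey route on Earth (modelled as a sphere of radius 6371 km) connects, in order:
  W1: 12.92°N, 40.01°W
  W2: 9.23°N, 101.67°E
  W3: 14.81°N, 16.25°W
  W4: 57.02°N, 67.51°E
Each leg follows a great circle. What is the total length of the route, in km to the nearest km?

36044 km

Leg W1→W2: central angle 2.3731 rad, distance 15118.8 km.
Leg W2→W3: central angle 1.9887 rad, distance 12669.8 km.
Leg W3→W4: central angle 1.2957 rad, distance 8255.0 km.
Total: 15118.8 + 12669.8 + 8255.0 ≈ 36044 km.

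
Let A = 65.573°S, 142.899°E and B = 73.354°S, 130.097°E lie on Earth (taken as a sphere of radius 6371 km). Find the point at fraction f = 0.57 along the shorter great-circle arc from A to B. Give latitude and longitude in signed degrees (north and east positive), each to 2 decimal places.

-70.12°, 136.77°

The central angle between A and B is δ = 0.1561 rad.
With f = 0.57, the slerp weights are sin((1−f)δ)/sin δ = 0.4314 and sin(fδ)/sin δ = 0.5716.
Weighted sum of the unit vectors: (0.4314)·(-0.3298,0.2495,-0.9105) + (0.5716)·(-0.1845,0.2191,-0.9581) = (-0.2477, 0.2329, -0.9404).
Converting back: φ = atan2(z, √(x²+y²)) = -70.12°, λ = atan2(y, x) = 136.77°.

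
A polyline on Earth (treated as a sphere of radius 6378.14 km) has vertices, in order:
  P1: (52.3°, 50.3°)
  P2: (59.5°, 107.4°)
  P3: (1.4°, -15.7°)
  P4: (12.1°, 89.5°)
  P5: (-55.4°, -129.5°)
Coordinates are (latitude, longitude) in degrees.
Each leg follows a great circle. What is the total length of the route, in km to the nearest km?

40998 km

Leg P1→P2: central angle 0.5542 rad, distance 3534.7 km.
Leg P2→P3: central angle 1.8297 rad, distance 11670.2 km.
Leg P3→P4: central angle 1.8247 rad, distance 11638.1 km.
Leg P4→P5: central angle 2.2194 rad, distance 14155.4 km.
Total: 3534.7 + 11670.2 + 11638.1 + 14155.4 ≈ 40998 km.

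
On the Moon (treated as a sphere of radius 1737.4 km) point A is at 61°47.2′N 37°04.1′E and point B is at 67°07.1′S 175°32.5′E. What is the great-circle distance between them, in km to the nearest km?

With latitudes φ₁ = 61.787°, φ₂ = -67.118° and longitude difference Δλ = 138.473°:
cos c = sin φ₁ sin φ₂ + cos φ₁ cos φ₂ cos Δλ = (0.8812)(-0.9213) + (0.4728)(0.3888)(-0.7486) = -0.94947,
so c = arccos(-0.94947) = 2.82234 rad.
Distance = R·c = 1737.4 × 2.8223 ≈ 4904 km.

4904 km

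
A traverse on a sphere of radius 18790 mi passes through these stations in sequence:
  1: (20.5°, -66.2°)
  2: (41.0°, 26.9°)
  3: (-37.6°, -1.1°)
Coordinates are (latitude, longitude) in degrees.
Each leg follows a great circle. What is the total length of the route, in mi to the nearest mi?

53004 mi

Leg 1→2: central angle 1.3781 rad, distance 25894.1 mi.
Leg 2→3: central angle 1.4428 rad, distance 27109.9 mi.
Total: 25894.1 + 27109.9 ≈ 53004 mi.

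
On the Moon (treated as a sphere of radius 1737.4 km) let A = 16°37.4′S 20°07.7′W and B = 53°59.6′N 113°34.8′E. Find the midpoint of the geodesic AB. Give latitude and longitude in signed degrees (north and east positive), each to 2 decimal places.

36.89°, 17.46°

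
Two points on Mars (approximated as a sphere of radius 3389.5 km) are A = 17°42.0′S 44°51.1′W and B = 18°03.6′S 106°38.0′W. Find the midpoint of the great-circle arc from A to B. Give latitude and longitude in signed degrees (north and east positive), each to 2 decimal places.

-20.60°, -75.71°

The central angle between A and B is δ = 1.0210 rad.
With f = 0.5, the slerp weights are sin((1−f)δ)/sin δ = 0.5731 and sin(fδ)/sin δ = 0.5731.
Weighted sum of the unit vectors: (0.5731)·(0.6754,-0.6719,-0.3040) + (0.5731)·(-0.2721,-0.9110,-0.3100) = (0.2311, -0.9071, -0.3519).
Converting back: φ = atan2(z, √(x²+y²)) = -20.60°, λ = atan2(y, x) = -75.71°.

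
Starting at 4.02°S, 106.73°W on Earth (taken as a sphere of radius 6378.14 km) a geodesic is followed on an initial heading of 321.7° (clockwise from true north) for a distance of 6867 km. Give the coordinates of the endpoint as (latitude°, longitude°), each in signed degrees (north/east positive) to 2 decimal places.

40.99°, -153.02°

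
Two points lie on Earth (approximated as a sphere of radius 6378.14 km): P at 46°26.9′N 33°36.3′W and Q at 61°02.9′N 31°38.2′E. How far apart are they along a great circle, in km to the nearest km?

4375 km

Let φ₁ = 0.8107 rad, φ₂ = 1.0655 rad, and Δλ = 1.1387 rad.
cos c = sin φ₁ sin φ₂ + cos φ₁ cos φ₂ cos Δλ = (0.7248)(0.8750) + (0.6890)(0.4841)(0.4188) = 0.77386,
so c = arccos(0.77386) = 0.68588 rad.
Distance = R·c = 6378.14 × 0.6859 ≈ 4375 km.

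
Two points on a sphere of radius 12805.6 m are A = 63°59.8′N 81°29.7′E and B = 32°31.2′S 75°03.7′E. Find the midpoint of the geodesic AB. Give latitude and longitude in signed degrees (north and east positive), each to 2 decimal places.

The central angle between A and B is δ = 1.6869 rad.
With f = 0.5, the slerp weights are sin((1−f)δ)/sin δ = 0.7520 and sin(fδ)/sin δ = 0.7520.
Weighted sum of the unit vectors: (0.7520)·(0.0648,0.4336,0.8988) + (0.7520)·(0.2174,0.8147,-0.5376) = (0.2122, 0.9387, 0.2716).
Converting back: φ = atan2(z, √(x²+y²)) = 15.76°, λ = atan2(y, x) = 77.26°.

15.76°, 77.26°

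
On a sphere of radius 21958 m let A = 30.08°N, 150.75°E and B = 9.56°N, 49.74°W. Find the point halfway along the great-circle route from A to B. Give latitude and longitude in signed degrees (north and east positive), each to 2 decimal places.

Central angle δ = 2.3690 rad. Interpolating on the sphere with fraction f = 0.5:
P = [sin((1−f)δ)·A + sin(fδ)·B] / sin δ = 1.3271·A + 1.3271·B in Cartesian coordinates,
giving P = (-0.1562, -0.4375, 0.8855), i.e. latitude 62.32°, longitude -109.65°.

62.32°, -109.65°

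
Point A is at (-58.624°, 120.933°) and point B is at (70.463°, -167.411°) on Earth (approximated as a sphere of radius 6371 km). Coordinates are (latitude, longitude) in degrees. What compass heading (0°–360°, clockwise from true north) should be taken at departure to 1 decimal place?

28.7°

Δλ = 71.656° = 1.2506 rad.
y = sin Δλ · cos φ₂ = (0.9492)(0.3344) = 0.3174
x = cos φ₁ sin φ₂ − sin φ₁ cos φ₂ cos Δλ = (0.5207)(0.9424) − (-0.8538)(0.3344)(0.3147) = 0.5805
θ = atan2(y, x) = 28.67°, so the bearing is 28.7°.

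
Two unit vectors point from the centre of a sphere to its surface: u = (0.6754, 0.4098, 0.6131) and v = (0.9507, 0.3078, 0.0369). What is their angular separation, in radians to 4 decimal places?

0.6585 rad

u·v = 0.7909; |u| = 1.0000, |v| = 1.0000.
cos θ = (u·v)/(|u||v|) = 0.7909, so θ = 0.6585 rad.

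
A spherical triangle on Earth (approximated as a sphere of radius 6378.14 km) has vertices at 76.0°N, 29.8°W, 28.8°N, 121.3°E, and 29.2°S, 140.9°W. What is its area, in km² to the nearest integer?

89790429 km²

Side lengths (central angles): a = 1.9165, b = 2.1524, c = 1.2851 rad; semiperimeter s = 2.6770.
By l'Huilier's theorem, tan(E/4) = √[tan(s/2) tan((s−a)/2) tan((s−b)/2) tan((s−c)/2)], giving spherical excess E = 2.2072 rad.
Area = E·R² = 2.2072 × (6378.14)² ≈ 89790429 km².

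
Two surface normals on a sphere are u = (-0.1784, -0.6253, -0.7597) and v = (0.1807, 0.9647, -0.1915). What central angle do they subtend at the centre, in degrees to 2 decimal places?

119.34°

u·v = -0.4900; |u| = 1.0000, |v| = 1.0000.
cos θ = (u·v)/(|u||v|) = -0.4900, so θ = 119.34°.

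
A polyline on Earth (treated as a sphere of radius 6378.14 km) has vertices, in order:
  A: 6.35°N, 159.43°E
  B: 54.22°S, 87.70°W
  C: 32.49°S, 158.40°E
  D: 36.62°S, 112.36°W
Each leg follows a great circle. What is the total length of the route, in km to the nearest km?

28444 km

Leg A→B: central angle 1.8918 rad, distance 12066.5 km.
Leg B→C: central angle 1.3326 rad, distance 8499.4 km.
Leg C→D: central angle 1.2351 rad, distance 7877.9 km.
Total: 12066.5 + 8499.4 + 7877.9 ≈ 28444 km.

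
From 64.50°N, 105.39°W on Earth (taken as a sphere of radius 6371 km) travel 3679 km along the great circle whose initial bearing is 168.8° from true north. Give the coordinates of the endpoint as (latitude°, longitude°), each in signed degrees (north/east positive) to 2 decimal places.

31.71°, -98.23°

Angular distance δ = d/R = 3679/6371 = 0.57746 rad; initial bearing θ = 2.9461 rad.
sin φ₂ = sin φ₁ cos δ + cos φ₁ sin δ cos θ = (0.9026)(0.8379) + (0.4305)(0.5459)(-0.9810) = 0.5257, so φ₂ = 31.71°.
Δλ = atan2(sin θ sin δ cos φ₁, cos δ − sin φ₁ sin φ₂) = atan2(0.0456, 0.3634) = 7.160°.
λ₂ = -105.390° + 7.160° = -98.23°.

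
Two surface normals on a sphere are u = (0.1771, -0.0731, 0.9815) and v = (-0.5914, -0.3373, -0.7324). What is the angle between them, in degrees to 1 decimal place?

143.0°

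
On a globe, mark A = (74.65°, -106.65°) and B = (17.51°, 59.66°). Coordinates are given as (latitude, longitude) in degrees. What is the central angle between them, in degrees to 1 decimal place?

In radians: φ₁ = 1.3029, φ₂ = 0.3056, Δλ = 166.310° = 2.9027 rad.
Haversine: a = sin²(Δφ/2) + cos φ₁ cos φ₂ sin²(Δλ/2) = 0.2287 + (0.2647)(0.9537)(0.9858) = 0.47757.
Central angle c = 2·arcsin(√a) = 1.52592 rad.
So the angular separation is 87.4°.

87.4°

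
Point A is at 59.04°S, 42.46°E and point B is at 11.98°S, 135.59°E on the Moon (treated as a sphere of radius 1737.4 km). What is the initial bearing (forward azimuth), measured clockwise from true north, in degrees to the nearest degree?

Δλ = 93.130° = 1.6254 rad.
y = sin Δλ · cos φ₂ = (0.9985)(0.9782) = 0.9768
x = cos φ₁ sin φ₂ − sin φ₁ cos φ₂ cos Δλ = (0.5144)(-0.2076) − (-0.8575)(0.9782)(-0.0546) = -0.1526
θ = atan2(y, x) = 98.88°, so the bearing is 99°.

99°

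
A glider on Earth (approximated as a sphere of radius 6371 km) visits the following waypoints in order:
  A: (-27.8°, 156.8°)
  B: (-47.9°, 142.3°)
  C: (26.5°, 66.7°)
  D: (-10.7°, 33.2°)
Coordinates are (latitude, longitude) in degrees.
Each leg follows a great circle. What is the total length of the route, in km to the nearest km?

Leg A→B: central angle 0.4022 rad, distance 2562.4 km.
Leg B→C: central angle 1.7537 rad, distance 11172.6 km.
Leg C→D: central angle 0.8626 rad, distance 5495.7 km.
Total: 2562.4 + 11172.6 + 5495.7 ≈ 19231 km.

19231 km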